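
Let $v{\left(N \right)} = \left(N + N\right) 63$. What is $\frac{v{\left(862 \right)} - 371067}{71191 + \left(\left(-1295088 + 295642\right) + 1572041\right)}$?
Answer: $- \frac{262455}{643786} \approx -0.40767$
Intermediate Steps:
$v{\left(N \right)} = 126 N$ ($v{\left(N \right)} = 2 N 63 = 126 N$)
$\frac{v{\left(862 \right)} - 371067}{71191 + \left(\left(-1295088 + 295642\right) + 1572041\right)} = \frac{126 \cdot 862 - 371067}{71191 + \left(\left(-1295088 + 295642\right) + 1572041\right)} = \frac{108612 - 371067}{71191 + \left(-999446 + 1572041\right)} = - \frac{262455}{71191 + 572595} = - \frac{262455}{643786}$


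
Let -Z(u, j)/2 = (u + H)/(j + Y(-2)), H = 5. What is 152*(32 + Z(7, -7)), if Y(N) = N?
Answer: 15808/3 ≈ 5269.3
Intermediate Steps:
Z(u, j) = -2*(5 + u)/(-2 + j) (Z(u, j) = -2*(u + 5)/(j - 2) = -2*(5 + u)/(-2 + j))
152*(32 + Z(7, -7)) = 152*(32 + 2*(-5 - 1*7)/(-2 - 7)) = 152*(32 + 2*(-5 - 7)/(-9)) = 152*(32 + 2*(-⅑)*(-12)) = 152*(32 + 8/3) = 152*(104/3) = 15808/3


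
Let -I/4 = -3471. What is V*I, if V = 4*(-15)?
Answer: -833040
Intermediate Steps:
I = 13884 (I = -4*(-3471) = 13884)
V = -60
V*I = -60*13884 = -833040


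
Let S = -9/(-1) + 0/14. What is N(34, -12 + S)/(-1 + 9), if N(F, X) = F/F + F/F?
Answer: ¼ ≈ 0.25000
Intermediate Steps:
S = 9 (S = -9*(-1) + 0*(1/14) = 9 + 0 = 9)
N(F, X) = 2 (N(F, X) = 1 + 1 = 2)
N(34, -12 + S)/(-1 + 9) = 2/(-1 + 9) = 2/8 = 2*(⅛) = ¼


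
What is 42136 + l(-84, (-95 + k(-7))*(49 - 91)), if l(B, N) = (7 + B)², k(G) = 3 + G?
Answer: 48065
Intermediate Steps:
42136 + l(-84, (-95 + k(-7))*(49 - 91)) = 42136 + (7 - 84)² = 42136 + (-77)² = 42136 + 5929 = 48065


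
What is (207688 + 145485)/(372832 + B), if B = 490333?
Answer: 353173/863165 ≈ 0.40916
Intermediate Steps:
(207688 + 145485)/(372832 + B) = (207688 + 145485)/(372832 + 490333) = 353173/863165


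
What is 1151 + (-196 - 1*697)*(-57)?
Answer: 52052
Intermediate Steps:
1151 + (-196 - 1*697)*(-57) = 1151 + (-196 - 697)*(-57) = 1151 - 893*(-57) = 1151 + 50901 = 52052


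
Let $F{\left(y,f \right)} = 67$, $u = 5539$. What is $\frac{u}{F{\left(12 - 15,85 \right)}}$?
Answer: $\frac{5539}{67} \approx 82.672$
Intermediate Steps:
$\frac{u}{F{\left(12 - 15,85 \right)}} = \frac{5539}{67}$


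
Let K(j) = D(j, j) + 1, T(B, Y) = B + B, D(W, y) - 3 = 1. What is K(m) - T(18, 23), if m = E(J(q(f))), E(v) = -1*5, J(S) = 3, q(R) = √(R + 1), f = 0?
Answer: -31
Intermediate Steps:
D(W, y) = 4 (D(W, y) = 3 + 1 = 4)
q(R) = √(1 + R)
E(v) = -5
T(B, Y) = 2*B
m = -5
K(j) = 5 (K(j) = 4 + 1 = 5)
K(m) - T(18, 23) = 5 - 2*18 = 5 - 1*36 = 5 - 36 = -31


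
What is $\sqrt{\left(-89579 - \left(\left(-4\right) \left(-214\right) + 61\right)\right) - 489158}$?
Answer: $3 i \sqrt{64406} \approx 761.35 i$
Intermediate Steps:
$\sqrt{\left(-89579 - \left(\left(-4\right) \left(-214\right) + 61\right)\right) - 489158} = \sqrt{\left(-89579 - \left(856 + 61\right)\right) - 489158} = \sqrt{\left(-89579 - 917\right) - 489158} = \sqrt{-90496 - 489158} = \sqrt{-579654} = 3 i \sqrt{64406}$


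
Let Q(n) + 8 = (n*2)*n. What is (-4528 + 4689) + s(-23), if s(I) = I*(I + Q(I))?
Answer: -23460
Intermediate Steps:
Q(n) = -8 + 2*n**2 (Q(n) = -8 + (n*2)*n = -8 + (2*n)*n = -8 + 2*n**2)
s(I) = I*(-8 + I + 2*I**2) (s(I) = I*(I + (-8 + 2*I**2)) = I*(-8 + I + 2*I**2))
(-4528 + 4689) + s(-23) = (-4528 + 4689) - 23*(-8 - 23 + 2*(-23)**2) = 161 - 23*(-8 - 23 + 2*529) = 161 - 23*(-8 - 23 + 1058) = 161 - 23*1027 = 161 - 23621 = -23460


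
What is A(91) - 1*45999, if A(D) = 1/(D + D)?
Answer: -8371817/182 ≈ -45999.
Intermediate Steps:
A(D) = 1/(2*D)
A(91) - 1*45999 = (½)/91 - 1*45999 = (½)*(1/91) - 45999 = 1/182 - 45999 = -8371817/182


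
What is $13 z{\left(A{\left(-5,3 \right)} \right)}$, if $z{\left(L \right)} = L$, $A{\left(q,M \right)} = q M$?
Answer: $-195$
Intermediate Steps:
$A{\left(q,M \right)} = M q$
$13 z{\left(A{\left(-5,3 \right)} \right)} = 13 \cdot 3 \left(-5\right) = 13 \left(-15\right) = -195$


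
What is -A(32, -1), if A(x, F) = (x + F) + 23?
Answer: -54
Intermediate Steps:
A(x, F) = 23 + F + x (A(x, F) = (F + x) + 23 = 23 + F + x)
-A(32, -1) = -(23 - 1 + 32) = -1*54 = -54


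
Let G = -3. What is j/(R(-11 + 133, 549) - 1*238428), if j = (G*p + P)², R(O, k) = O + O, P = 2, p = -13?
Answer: -1681/238184 ≈ -0.0070576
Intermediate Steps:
R(O, k) = 2*O
j = 1681 (j = (-3*(-13) + 2)² = (39 + 2)² = 41² = 1681)
j/(R(-11 + 133, 549) - 1*238428) = 1681/(2*(-11 + 133) - 1*238428) = 1681/(2*122 - 238428) = 1681/(244 - 238428) = 1681/(-238184) = 1681*(-1/238184) = -1681/238184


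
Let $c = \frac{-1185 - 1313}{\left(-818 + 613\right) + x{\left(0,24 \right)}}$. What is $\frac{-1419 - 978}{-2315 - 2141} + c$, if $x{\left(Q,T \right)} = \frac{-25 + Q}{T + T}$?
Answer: $\frac{557938629}{43958440} \approx 12.692$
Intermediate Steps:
$x{\left(Q,T \right)} = \frac{-25 + Q}{2 T}$
$c = \frac{119904}{9865}$ ($c = \frac{-1185 - 1313}{\left(-818 + 613\right) + \frac{-25 + 0}{2 \cdot 24}} = - \frac{2498}{-205 + \frac{1}{2} \cdot \frac{1}{24} \left(-25\right)} = - \frac{2498}{-205 - \frac{25}{48}} = - \frac{2498}{- \frac{9865}{48}} = \left(-2498\right) \left(- \frac{48}{9865}\right) = \frac{119904}{9865} \approx 12.154$)
$\frac{-1419 - 978}{-2315 - 2141} + c = \frac{-1419 - 978}{-2315 - 2141} + \frac{119904}{9865} = - \frac{2397}{-4456} + \frac{119904}{9865} = \left(-2397\right) \left(- \frac{1}{4456}\right) + \frac{119904}{9865} = \frac{2397}{4456} + \frac{119904}{9865} = \frac{557938629}{43958440}$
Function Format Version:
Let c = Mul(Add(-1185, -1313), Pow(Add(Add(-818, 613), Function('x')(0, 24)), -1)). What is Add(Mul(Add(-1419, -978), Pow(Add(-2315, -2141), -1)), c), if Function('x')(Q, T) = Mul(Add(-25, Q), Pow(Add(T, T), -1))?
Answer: Rational(557938629, 43958440) ≈ 12.692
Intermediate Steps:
Function('x')(Q, T) = Mul(Rational(1, 2), Pow(T, -1), Add(-25, Q)) (Function('x')(Q, T) = Mul(Add(-25, Q), Pow(Mul(2, T), -1)) = Mul(Add(-25, Q), Mul(Rational(1, 2), Pow(T, -1))) = Mul(Rational(1, 2), Pow(T, -1), Add(-25, Q)))
c = Rational(119904, 9865) (c = Mul(Add(-1185, -1313), Pow(Add(Add(-818, 613), Mul(Rational(1, 2), Pow(24, -1), Add(-25, 0))), -1)) = Mul(-2498, Pow(Add(-205, Mul(Rational(1, 2), Rational(1, 24), -25)), -1)) = Mul(-2498, Pow(Add(-205, Rational(-25, 48)), -1)) = Mul(-2498, Pow(Rational(-9865, 48), -1)) = Mul(-2498, Rational(-48, 9865)) = Rational(119904, 9865) ≈ 12.154)
Add(Mul(Add(-1419, -978), Pow(Add(-2315, -2141), -1)), c) = Add(Mul(Add(-1419, -978), Pow(Add(-2315, -2141), -1)), Rational(119904, 9865)) = Add(Mul(-2397, Pow(-4456, -1)), Rational(119904, 9865)) = Add(Mul(-2397, Rational(-1, 4456)), Rational(119904, 9865)) = Add(Rational(2397, 4456), Rational(119904, 9865)) = Rational(557938629, 43958440)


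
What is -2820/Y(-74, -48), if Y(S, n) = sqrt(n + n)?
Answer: 235*I*sqrt(6)/2 ≈ 287.81*I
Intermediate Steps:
Y(S, n) = sqrt(2)*sqrt(n) (Y(S, n) = sqrt(2*n) = sqrt(2)*sqrt(n))
-2820/Y(-74, -48) = -2820*(-I*sqrt(6)/24) = -(-235)*I*sqrt(6)/2 = 235*I*sqrt(6)/2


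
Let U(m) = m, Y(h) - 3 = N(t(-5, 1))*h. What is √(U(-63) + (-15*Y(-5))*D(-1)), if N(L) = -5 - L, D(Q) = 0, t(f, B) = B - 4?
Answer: 3*I*√7 ≈ 7.9373*I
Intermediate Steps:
t(f, B) = -4 + B
Y(h) = 3 - 2*h (Y(h) = 3 + (-5 - (-4 + 1))*h = 3 + (-5 - 1*(-3))*h = 3 + (-5 + 3)*h = 3 - 2*h)
√(U(-63) + (-15*Y(-5))*D(-1)) = √(-63 - 15*(3 - 2*(-5))*0) = √(-63 - 15*(3 + 10)*0) = √(-63 - 15*13*0) = √(-63 - 195*0) = √(-63 + 0) = √(-63) = 3*I*√7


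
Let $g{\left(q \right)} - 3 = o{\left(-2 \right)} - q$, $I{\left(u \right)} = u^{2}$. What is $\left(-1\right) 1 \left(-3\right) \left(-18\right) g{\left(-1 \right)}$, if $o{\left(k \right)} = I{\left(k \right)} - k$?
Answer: $-540$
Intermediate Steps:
$o{\left(k \right)} = k^{2} - k$
$g{\left(q \right)} = 9 - q$ ($g{\left(q \right)} = 3 - \left(q + 2 \left(-1 - 2\right)\right) = 3 - \left(-6 + q\right) = 9 - q$)
$\left(-1\right) 1 \left(-3\right) \left(-18\right) g{\left(-1 \right)} = \left(-1\right) 1 \left(-3\right) \left(-18\right) \left(9 - -1\right) = \left(-1\right) \left(-3\right) \left(-18\right) \left(9 + 1\right) = 3 \left(-18\right) 10 = \left(-54\right) 10 = -540$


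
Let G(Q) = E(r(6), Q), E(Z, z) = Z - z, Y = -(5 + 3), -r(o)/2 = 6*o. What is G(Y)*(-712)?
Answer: 45568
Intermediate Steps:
r(o) = -12*o
Y = -8 (Y = -1*8 = -8)
G(Q) = -72 - Q (G(Q) = -12*6 - Q = -72 - Q)
G(Y)*(-712) = (-72 - 1*(-8))*(-712) = (-72 + 8)*(-712) = -64*(-712) = 45568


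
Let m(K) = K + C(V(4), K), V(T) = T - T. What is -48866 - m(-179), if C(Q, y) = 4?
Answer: -48691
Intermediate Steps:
V(T) = 0
m(K) = 4 + K (m(K) = K + 4 = 4 + K)
-48866 - m(-179) = -48866 - (4 - 179) = -48866 - 1*(-175) = -48866 + 175 = -48691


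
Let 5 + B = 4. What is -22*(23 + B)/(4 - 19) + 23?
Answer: 829/15 ≈ 55.267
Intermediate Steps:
B = -1 (B = -5 + 4 = -1)
-22*(23 + B)/(4 - 19) + 23 = -22*(23 - 1)/(4 - 19) + 23 = -484/(-15) + 23 = -484*(-1)/15 + 23 = -22*(-22/15) + 23 = 484/15 + 23 = 829/15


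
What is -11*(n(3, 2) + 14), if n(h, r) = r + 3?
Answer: -209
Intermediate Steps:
n(h, r) = 3 + r
-11*(n(3, 2) + 14) = -11*((3 + 2) + 14) = -11*(5 + 14) = -11*19 = -209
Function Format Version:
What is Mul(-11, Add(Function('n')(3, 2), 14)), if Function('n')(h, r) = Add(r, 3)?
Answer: -209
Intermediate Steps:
Function('n')(h, r) = Add(3, r)
Mul(-11, Add(Function('n')(3, 2), 14)) = Mul(-11, Add(Add(3, 2), 14)) = Mul(-11, Add(5, 14)) = Mul(-11, 19) = -209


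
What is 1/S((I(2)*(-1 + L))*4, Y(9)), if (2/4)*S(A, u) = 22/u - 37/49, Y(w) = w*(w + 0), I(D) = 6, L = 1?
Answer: -3969/3838 ≈ -1.0341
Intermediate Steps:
Y(w) = w² (Y(w) = w*w = w²)
S(A, u) = -74/49 + 44/u (S(A, u) = 2*(22/u - 37/49) = 2*(-37/49 + 22/u) = -74/49 + 44/u)
1/S((I(2)*(-1 + L))*4, Y(9)) = 1/(-74/49 + 44/(9²)) = 1/(-74/49 + 44/81) = 1/(-3838/3969) = -3969/3838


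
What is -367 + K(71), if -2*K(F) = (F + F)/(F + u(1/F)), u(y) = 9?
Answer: -29431/80 ≈ -367.89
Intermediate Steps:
K(F) = -F/(9 + F) (K(F) = -(F + F)/(2*(F + 9)) = -2*F/(2*(9 + F)) = -F/(9 + F))
-367 + K(71) = -367 - 1*71/(9 + 71) = -367 - 1*71/80 = -367 - 1*71*1/80 = -367 - 71/80 = -29431/80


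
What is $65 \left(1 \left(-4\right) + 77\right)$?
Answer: $4745$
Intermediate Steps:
$65 \left(1 \left(-4\right) + 77\right) = 65 \left(-4 + 77\right) = 65 \cdot 73 = 4745$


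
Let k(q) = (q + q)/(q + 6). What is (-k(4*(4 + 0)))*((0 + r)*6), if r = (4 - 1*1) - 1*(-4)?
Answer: -672/11 ≈ -61.091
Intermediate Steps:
k(q) = 2*q/(6 + q) (k(q) = (2*q)/(6 + q) = 2*q/(6 + q))
r = 7 (r = (4 - 1) + 4 = 3 + 4 = 7)
(-k(4*(4 + 0)))*((0 + r)*6) = (-2*4*(4 + 0)/(6 + 4*(4 + 0)))*((0 + 7)*6) = (-2*4*4/(6 + 4*4))*(7*6) = -2*16/(6 + 16)*42 = -2*16/22*42 = -1*16/11*42 = -16/11*42 = -672/11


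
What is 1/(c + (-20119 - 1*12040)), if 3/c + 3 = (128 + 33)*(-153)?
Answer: -8212/264089709 ≈ -3.1095e-5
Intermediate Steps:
c = -1/8212 (c = 3/(-3 + (128 + 33)*(-153)) = 3/(-3 + 161*(-153)) = 3/(-3 - 24633) = 3/(-24636) = 3*(-1/24636) = -1/8212 ≈ -0.00012177)
1/(c + (-20119 - 1*12040)) = 1/(-1/8212 + (-20119 - 1*12040)) = 1/(-1/8212 + (-20119 - 12040)) = 1/(-1/8212 - 32159) = 1/(-264089709/8212) = -8212/264089709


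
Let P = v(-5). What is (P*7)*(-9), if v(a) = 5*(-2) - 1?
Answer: 693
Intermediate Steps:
v(a) = -11 (v(a) = -10 - 1 = -11)
P = -11
(P*7)*(-9) = -11*7*(-9) = -77*(-9) = 693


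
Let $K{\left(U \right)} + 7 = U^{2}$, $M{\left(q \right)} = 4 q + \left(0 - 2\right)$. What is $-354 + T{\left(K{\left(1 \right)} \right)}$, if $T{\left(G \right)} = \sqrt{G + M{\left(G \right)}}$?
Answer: $-354 + 4 i \sqrt{2} \approx -354.0 + 5.6569 i$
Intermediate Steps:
$M{\left(q \right)} = -2 + 4 q$ ($M{\left(q \right)} = 4 q - 2 = -2 + 4 q$)
$K{\left(U \right)} = -7 + U^{2}$
$T{\left(G \right)} = \sqrt{-2 + 5 G}$ ($T{\left(G \right)} = \sqrt{G + \left(-2 + 4 G\right)} = \sqrt{-2 + 5 G}$)
$-354 + T{\left(K{\left(1 \right)} \right)} = -354 + \sqrt{-2 + 5 \left(-7 + 1^{2}\right)} = -354 + \sqrt{-2 + 5 \left(-7 + 1\right)} = -354 + \sqrt{-2 + 5 \left(-6\right)} = -354 + \sqrt{-2 - 30} = -354 + \sqrt{-32} = -354 + 4 i \sqrt{2}$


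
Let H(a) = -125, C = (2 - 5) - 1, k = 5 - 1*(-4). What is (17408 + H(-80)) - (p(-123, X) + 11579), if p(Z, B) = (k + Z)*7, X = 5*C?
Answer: 6502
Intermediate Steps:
k = 9 (k = 5 + 4 = 9)
C = -4 (C = -3 - 1 = -4)
X = -20 (X = 5*(-4) = -20)
p(Z, B) = 63 + 7*Z (p(Z, B) = (9 + Z)*7 = 63 + 7*Z)
(17408 + H(-80)) - (p(-123, X) + 11579) = (17408 - 125) - ((63 + 7*(-123)) + 11579) = 17283 - ((63 - 861) + 11579) = 17283 - (-798 + 11579) = 17283 - 1*10781 = 17283 - 10781 = 6502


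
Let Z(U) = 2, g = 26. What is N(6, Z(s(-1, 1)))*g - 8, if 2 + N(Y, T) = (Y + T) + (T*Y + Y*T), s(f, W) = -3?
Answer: 772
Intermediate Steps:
N(Y, T) = -2 + T + Y + 2*T*Y (N(Y, T) = -2 + ((Y + T) + (T*Y + Y*T)) = -2 + ((T + Y) + (T*Y + T*Y)) = -2 + ((T + Y) + 2*T*Y) = -2 + (T + Y + 2*T*Y) = -2 + T + Y + 2*T*Y)
N(6, Z(s(-1, 1)))*g - 8 = (-2 + 2 + 6 + 2*2*6)*26 - 8 = (-2 + 2 + 6 + 24)*26 - 8 = 30*26 - 8 = 780 - 8 = 772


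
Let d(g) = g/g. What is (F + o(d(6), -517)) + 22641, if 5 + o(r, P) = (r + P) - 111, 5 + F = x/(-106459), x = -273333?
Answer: 2342797169/106459 ≈ 22007.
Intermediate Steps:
F = -258962/106459 (F = -5 - 273333/(-106459) = -5 - 273333*(-1/106459) = -5 + 273333/106459 = -258962/106459 ≈ -2.4325)
d(g) = 1
o(r, P) = -116 + P + r (o(r, P) = -5 + ((r + P) - 111) = -5 + ((P + r) - 111) = -5 + (-111 + P + r) = -116 + P + r)
(F + o(d(6), -517)) + 22641 = (-258962/106459 + (-116 - 517 + 1)) + 22641 = (-258962/106459 - 632) + 22641 = -67541050/106459 + 22641 = 2342797169/106459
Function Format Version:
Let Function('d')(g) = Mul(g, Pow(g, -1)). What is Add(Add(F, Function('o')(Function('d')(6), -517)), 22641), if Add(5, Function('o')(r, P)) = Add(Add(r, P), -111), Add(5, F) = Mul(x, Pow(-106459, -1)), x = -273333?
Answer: Rational(2342797169, 106459) ≈ 22007.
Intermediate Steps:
F = Rational(-258962, 106459) (F = Add(-5, Mul(-273333, Pow(-106459, -1))) = Add(-5, Mul(-273333, Rational(-1, 106459))) = Add(-5, Rational(273333, 106459)) = Rational(-258962, 106459) ≈ -2.4325)
Function('d')(g) = 1
Function('o')(r, P) = Add(-116, P, r) (Function('o')(r, P) = Add(-5, Add(Add(r, P), -111)) = Add(-5, Add(Add(P, r), -111)) = Add(-5, Add(-111, P, r)) = Add(-116, P, r))
Add(Add(F, Function('o')(Function('d')(6), -517)), 22641) = Add(Add(Rational(-258962, 106459), Add(-116, -517, 1)), 22641) = Add(Add(Rational(-258962, 106459), -632), 22641) = Add(Rational(-67541050, 106459), 22641) = Rational(2342797169, 106459)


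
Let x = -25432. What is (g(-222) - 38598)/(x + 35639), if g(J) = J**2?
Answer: 10686/10207 ≈ 1.0469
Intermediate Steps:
(g(-222) - 38598)/(x + 35639) = ((-222)**2 - 38598)/(-25432 + 35639) = (49284 - 38598)/10207 = 10686*(1/10207) = 10686/10207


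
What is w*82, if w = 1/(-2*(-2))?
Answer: 41/2 ≈ 20.500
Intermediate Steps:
w = 1/4 ≈ 0.25000
w*82 = (1/4)*82 = 41/2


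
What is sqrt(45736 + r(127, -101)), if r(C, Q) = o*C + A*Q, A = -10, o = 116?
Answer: sqrt(61478) ≈ 247.95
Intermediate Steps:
r(C, Q) = -10*Q + 116*C (r(C, Q) = 116*C - 10*Q = -10*Q + 116*C)
sqrt(45736 + r(127, -101)) = sqrt(45736 + (-10*(-101) + 116*127)) = sqrt(45736 + (1010 + 14732)) = sqrt(45736 + 15742) = sqrt(61478)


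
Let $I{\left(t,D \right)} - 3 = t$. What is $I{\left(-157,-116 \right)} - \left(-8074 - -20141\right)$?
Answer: $-12221$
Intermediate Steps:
$I{\left(t,D \right)} = 3 + t$
$I{\left(-157,-116 \right)} - \left(-8074 - -20141\right) = \left(3 - 157\right) - \left(-8074 - -20141\right) = -154 - \left(-8074 + 20141\right) = -154 - 12067 = -12221$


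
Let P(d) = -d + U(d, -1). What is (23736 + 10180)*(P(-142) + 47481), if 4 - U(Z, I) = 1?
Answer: 1615283416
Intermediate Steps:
U(Z, I) = 3 (U(Z, I) = 4 - 1*1 = 4 - 1 = 3)
P(d) = 3 - d (P(d) = -d + 3 = 3 - d)
(23736 + 10180)*(P(-142) + 47481) = (23736 + 10180)*((3 - 1*(-142)) + 47481) = 33916*((3 + 142) + 47481) = 33916*(145 + 47481) = 33916*47626 = 1615283416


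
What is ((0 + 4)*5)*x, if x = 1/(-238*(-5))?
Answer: 2/119 ≈ 0.016807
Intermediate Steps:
x = 1/1190 ≈ 0.00084034
((0 + 4)*5)*x = ((0 + 4)*5)*(1/1190) = (4*5)*(1/1190) = 20*(1/1190) = 2/119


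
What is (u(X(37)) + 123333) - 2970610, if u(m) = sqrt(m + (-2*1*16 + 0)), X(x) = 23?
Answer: -2847277 + 3*I ≈ -2.8473e+6 + 3.0*I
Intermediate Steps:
u(m) = sqrt(-32 + m) (u(m) = sqrt(m + (-2*16 + 0)) = sqrt(m + (-32 + 0)) = sqrt(m - 32) = sqrt(-32 + m))
(u(X(37)) + 123333) - 2970610 = (sqrt(-32 + 23) + 123333) - 2970610 = (sqrt(-9) + 123333) - 2970610 = (3*I + 123333) - 2970610 = (123333 + 3*I) - 2970610 = -2847277 + 3*I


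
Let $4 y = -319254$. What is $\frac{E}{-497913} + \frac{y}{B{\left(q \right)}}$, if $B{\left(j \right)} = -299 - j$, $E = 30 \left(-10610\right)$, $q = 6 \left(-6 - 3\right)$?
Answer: $\frac{26545441817}{81325790} \approx 326.41$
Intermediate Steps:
$y = - \frac{159627}{2}$ ($y = \frac{1}{4} \left(-319254\right) = - \frac{159627}{2} \approx -79814.0$)
$q = -54$ ($q = 6 \left(-9\right) = -54$)
$E = -318300$
$\frac{E}{-497913} + \frac{y}{B{\left(q \right)}} = - \frac{318300}{-497913} - \frac{159627}{2 \left(-299 - -54\right)} = \left(-318300\right) \left(- \frac{1}{497913}\right) - \frac{159627}{2 \left(-299 + 54\right)} = \frac{106100}{165971} - \frac{159627}{2 \left(-245\right)} = \frac{106100}{165971} - - \frac{159627}{490} = \frac{106100}{165971} + \frac{159627}{490} = \frac{26545441817}{81325790}$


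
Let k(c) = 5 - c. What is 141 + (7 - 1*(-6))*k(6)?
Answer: 128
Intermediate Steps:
141 + (7 - 1*(-6))*k(6) = 141 + (7 - 1*(-6))*(5 - 1*6) = 141 + (7 + 6)*(5 - 6) = 141 + 13*(-1) = 141 - 13 = 128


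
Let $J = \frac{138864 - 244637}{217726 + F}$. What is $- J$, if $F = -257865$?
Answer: $- \frac{105773}{40139} \approx -2.6352$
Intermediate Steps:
$J = \frac{105773}{40139}$ ($J = \frac{138864 - 244637}{217726 - 257865} = - \frac{105773}{-40139} = \left(-105773\right) \left(- \frac{1}{40139}\right) = \frac{105773}{40139} \approx 2.6352$)
$- J = \left(-1\right) \frac{105773}{40139} = - \frac{105773}{40139}$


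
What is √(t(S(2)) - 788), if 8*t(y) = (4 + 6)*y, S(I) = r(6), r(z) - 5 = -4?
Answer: I*√3147/2 ≈ 28.049*I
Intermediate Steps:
r(z) = 1 (r(z) = 5 - 4 = 1)
S(I) = 1
t(y) = 5*y/4 (t(y) = ((4 + 6)*y)/8 = (10*y)/8 = 5*y/4)
√(t(S(2)) - 788) = √((5/4)*1 - 788) = √(5/4 - 788) = √(-3147/4) = I*√3147/2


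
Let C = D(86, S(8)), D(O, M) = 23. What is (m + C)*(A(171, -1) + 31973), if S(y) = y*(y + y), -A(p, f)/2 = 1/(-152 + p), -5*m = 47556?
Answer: -5763939177/19 ≈ -3.0337e+8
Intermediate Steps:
m = -47556/5 (m = -⅕*47556 = -47556/5 ≈ -9511.2)
A(p, f) = -2/(-152 + p)
S(y) = 2*y² (S(y) = y*(2*y) = 2*y²)
C = 23
(m + C)*(A(171, -1) + 31973) = (-47556/5 + 23)*(-2/(-152 + 171) + 31973) = -47441*(-2/19 + 31973)/5 = -47441/5*607485/19 = -5763939177/19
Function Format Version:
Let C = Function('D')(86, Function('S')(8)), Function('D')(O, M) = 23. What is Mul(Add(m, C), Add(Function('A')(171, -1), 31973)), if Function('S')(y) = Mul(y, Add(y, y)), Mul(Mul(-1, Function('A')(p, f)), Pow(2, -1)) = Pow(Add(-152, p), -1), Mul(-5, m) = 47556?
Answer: Rational(-5763939177, 19) ≈ -3.0337e+8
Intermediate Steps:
m = Rational(-47556, 5) (m = Mul(Rational(-1, 5), 47556) = Rational(-47556, 5) ≈ -9511.2)
Function('A')(p, f) = Mul(-2, Pow(Add(-152, p), -1))
Function('S')(y) = Mul(2, Pow(y, 2)) (Function('S')(y) = Mul(y, Mul(2, y)) = Mul(2, Pow(y, 2)))
C = 23
Mul(Add(m, C), Add(Function('A')(171, -1), 31973)) = Mul(Add(Rational(-47556, 5), 23), Add(Mul(-2, Pow(Add(-152, 171), -1)), 31973)) = Mul(Rational(-47441, 5), Add(Mul(-2, Pow(19, -1)), 31973)) = Mul(Rational(-47441, 5), Add(Mul(-2, Rational(1, 19)), 31973)) = Mul(Rational(-47441, 5), Add(Rational(-2, 19), 31973)) = Mul(Rational(-47441, 5), Rational(607485, 19)) = Rational(-5763939177, 19)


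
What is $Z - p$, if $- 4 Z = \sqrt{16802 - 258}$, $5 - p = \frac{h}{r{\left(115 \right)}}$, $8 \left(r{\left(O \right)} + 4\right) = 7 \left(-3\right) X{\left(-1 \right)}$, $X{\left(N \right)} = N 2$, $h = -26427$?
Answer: $- \frac{105733}{5} - \sqrt{1034} \approx -21179.0$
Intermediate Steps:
$X{\left(N \right)} = 2 N$
$r{\left(O \right)} = \frac{5}{4}$ ($r{\left(O \right)} = -4 + \frac{7 \left(-3\right) 2 \left(-1\right)}{8} = -4 + \frac{\left(-21\right) \left(-2\right)}{8} = -4 + \frac{1}{8} \cdot 42 = -4 + \frac{21}{4} = \frac{5}{4}$)
$p = \frac{105733}{5}$ ($p = 5 - - \frac{26427}{\frac{5}{4}} = 5 - \left(-26427\right) \frac{4}{5} = 5 - - \frac{105708}{5} = 5 + \frac{105708}{5} = \frac{105733}{5} \approx 21147.0$)
$Z = - \sqrt{1034}$ ($Z = - \frac{\sqrt{16802 - 258}}{4} = - \frac{\sqrt{16544}}{4} = - \frac{4 \sqrt{1034}}{4} = - \sqrt{1034} \approx -32.156$)
$Z - p = - \sqrt{1034} - \frac{105733}{5} = - \frac{105733}{5} - \sqrt{1034}$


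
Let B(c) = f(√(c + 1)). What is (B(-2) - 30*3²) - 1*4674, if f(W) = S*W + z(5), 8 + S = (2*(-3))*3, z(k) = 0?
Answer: -4944 - 26*I ≈ -4944.0 - 26.0*I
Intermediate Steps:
S = -26 (S = -8 + (2*(-3))*3 = -8 - 6*3 = -8 - 18 = -26)
f(W) = -26*W (f(W) = -26*W + 0 = -26*W)
B(c) = -26*√(1 + c) (B(c) = -26*√(c + 1) = -26*√(1 + c))
(B(-2) - 30*3²) - 1*4674 = (-26*√(1 - 2) - 30*3²) - 1*4674 = (-26*I - 30*9) - 4674 = (-26*I - 270) - 4674 = (-270 - 26*I) - 4674 = -4944 - 26*I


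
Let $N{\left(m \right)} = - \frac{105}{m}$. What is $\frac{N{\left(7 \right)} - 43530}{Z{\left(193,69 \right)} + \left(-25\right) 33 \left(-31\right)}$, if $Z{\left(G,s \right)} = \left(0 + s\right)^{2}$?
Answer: $- \frac{14515}{10112} \approx -1.4354$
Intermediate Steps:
$Z{\left(G,s \right)} = s^{2}$
$\frac{N{\left(7 \right)} - 43530}{Z{\left(193,69 \right)} + \left(-25\right) 33 \left(-31\right)} = \frac{- \frac{105}{7} - 43530}{69^{2} + \left(-25\right) 33 \left(-31\right)} = \frac{\left(-105\right) \frac{1}{7} - 43530}{4761 - -25575} = \frac{-15 - 43530}{4761 + 25575} = - \frac{43545}{30336} = \left(-43545\right) \frac{1}{30336} = - \frac{14515}{10112}$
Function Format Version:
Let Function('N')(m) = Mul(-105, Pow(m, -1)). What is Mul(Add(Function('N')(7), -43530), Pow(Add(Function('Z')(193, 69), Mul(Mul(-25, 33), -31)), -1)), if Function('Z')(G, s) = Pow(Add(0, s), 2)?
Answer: Rational(-14515, 10112) ≈ -1.4354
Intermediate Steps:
Function('Z')(G, s) = Pow(s, 2)
Mul(Add(Function('N')(7), -43530), Pow(Add(Function('Z')(193, 69), Mul(Mul(-25, 33), -31)), -1)) = Mul(Add(Mul(-105, Pow(7, -1)), -43530), Pow(Add(Pow(69, 2), Mul(Mul(-25, 33), -31)), -1)) = Mul(Add(Mul(-105, Rational(1, 7)), -43530), Pow(Add(4761, Mul(-825, -31)), -1)) = Mul(Add(-15, -43530), Pow(Add(4761, 25575), -1)) = Mul(-43545, Pow(30336, -1)) = Mul(-43545, Rational(1, 30336)) = Rational(-14515, 10112)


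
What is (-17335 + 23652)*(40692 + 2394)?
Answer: 272174262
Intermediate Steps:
(-17335 + 23652)*(40692 + 2394) = 6317*43086 = 272174262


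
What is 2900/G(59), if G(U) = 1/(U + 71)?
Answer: 377000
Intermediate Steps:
G(U) = 1/(71 + U)
2900/G(59) = 2900/(1/(71 + 59)) = 2900/(1/130) = 2900*130 = 377000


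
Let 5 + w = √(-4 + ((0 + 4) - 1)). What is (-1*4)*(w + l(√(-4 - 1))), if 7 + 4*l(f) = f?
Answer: 27 - 4*I - I*√5 ≈ 27.0 - 6.2361*I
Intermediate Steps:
l(f) = -7/4 + f/4
w = -5 + I (w = -5 + √(-4 + ((0 + 4) - 1)) = -5 + √(-4 + (4 - 1)) = -5 + √(-4 + 3) = -5 + √(-1) = -5 + I ≈ -5.0 + 1.0*I)
(-1*4)*(w + l(√(-4 - 1))) = (-1*4)*((-5 + I) + (-7/4 + √(-4 - 1)/4)) = -4*((-5 + I) + (-7/4 + √(-5)/4)) = -4*((-5 + I) + (-7/4 + (I*√5)/4)) = -4*((-5 + I) + (-7/4 + I*√5/4)) = -4*(-27/4 + I + I*√5/4) = 27 - 4*I - I*√5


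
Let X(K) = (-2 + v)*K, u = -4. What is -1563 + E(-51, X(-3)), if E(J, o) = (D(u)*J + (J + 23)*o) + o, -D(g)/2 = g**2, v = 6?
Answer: 393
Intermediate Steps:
X(K) = 4*K (X(K) = (-2 + 6)*K = 4*K)
D(g) = -2*g**2
E(J, o) = o - 32*J + o*(23 + J) (E(J, o) = ((-2*(-4)**2)*J + (J + 23)*o) + o = ((-2*16)*J + (23 + J)*o) + o = (-32*J + o*(23 + J)) + o = o - 32*J + o*(23 + J))
-1563 + E(-51, X(-3)) = -1563 + (-32*(-51) + 24*(4*(-3)) - 204*(-3)) = -1563 + (1632 + 24*(-12) - 51*(-12)) = -1563 + (1632 - 288 + 612) = -1563 + 1956 = 393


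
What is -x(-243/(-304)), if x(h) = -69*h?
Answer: 16767/304 ≈ 55.155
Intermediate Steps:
-x(-243/(-304)) = -(-69)*(-243/(-304)) = -(-69)*(-243*(-1/304)) = -(-69)*243/304 = -1*(-16767/304) = 16767/304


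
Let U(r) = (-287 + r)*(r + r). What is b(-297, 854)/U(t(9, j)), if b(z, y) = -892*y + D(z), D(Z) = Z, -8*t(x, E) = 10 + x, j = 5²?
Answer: -4877216/8797 ≈ -554.42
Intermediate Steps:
j = 25
t(x, E) = -5/4 - x/8 (t(x, E) = -(10 + x)/8 = -5/4 - x/8)
U(r) = 2*r*(-287 + r) (U(r) = (-287 + r)*(2*r) = 2*r*(-287 + r))
b(z, y) = z - 892*y (b(z, y) = -892*y + z = z - 892*y)
b(-297, 854)/U(t(9, j)) = (-297 - 892*854)/((2*(-5/4 - ⅛*9)*(-287 + (-5/4 - ⅛*9)))) = (-297 - 761768)/((2*(-5/4 - 9/8)*(-287 + (-5/4 - 9/8)))) = -762065*(-4/(19*(-287 - 19/8))) = -762065/(2*(-19/8)*(-2315/8)) = -762065/43985/32 = -762065*32/43985 = -4877216/8797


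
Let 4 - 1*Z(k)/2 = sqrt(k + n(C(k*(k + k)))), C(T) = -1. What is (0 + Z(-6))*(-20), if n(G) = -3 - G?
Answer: -160 + 80*I*sqrt(2) ≈ -160.0 + 113.14*I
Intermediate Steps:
Z(k) = 8 - 2*sqrt(-2 + k) (Z(k) = 8 - 2*sqrt(k + (-3 - 1*(-1))) = 8 - 2*sqrt(k + (-3 + 1)) = 8 - 2*sqrt(k - 2) = 8 - 2*sqrt(-2 + k))
(0 + Z(-6))*(-20) = (0 + (8 - 2*sqrt(-2 - 6)))*(-20) = (0 + (8 - 4*I*sqrt(2)))*(-20) = (8 - 4*I*sqrt(2))*(-20) = -160 + 80*I*sqrt(2)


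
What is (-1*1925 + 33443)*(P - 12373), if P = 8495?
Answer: -122226804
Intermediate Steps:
(-1*1925 + 33443)*(P - 12373) = (-1*1925 + 33443)*(8495 - 12373) = (-1925 + 33443)*(-3878) = 31518*(-3878) = -122226804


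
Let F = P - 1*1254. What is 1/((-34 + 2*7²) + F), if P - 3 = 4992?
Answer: 1/3805 ≈ 0.00026281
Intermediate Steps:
P = 4995 (P = 3 + 4992 = 4995)
F = 3741 (F = 4995 - 1*1254 = 4995 - 1254 = 3741)
1/((-34 + 2*7²) + F) = 1/((-34 + 2*7²) + 3741) = 1/((-34 + 2*49) + 3741) = 1/((-34 + 98) + 3741) = 1/(64 + 3741) = 1/3805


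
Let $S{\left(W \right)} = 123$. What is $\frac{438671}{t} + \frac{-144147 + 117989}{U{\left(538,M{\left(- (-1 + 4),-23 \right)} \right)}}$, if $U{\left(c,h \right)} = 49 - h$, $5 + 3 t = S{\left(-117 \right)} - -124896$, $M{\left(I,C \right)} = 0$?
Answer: $- \frac{3205631575}{6125686} \approx -523.31$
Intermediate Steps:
$t = \frac{125014}{3}$ ($t = - \frac{5}{3} + \frac{123 - -124896}{3} = - \frac{5}{3} + \frac{123 + 124896}{3} = - \frac{5}{3} + \frac{1}{3} \cdot 125019 = - \frac{5}{3} + 41673 = \frac{125014}{3} \approx 41671.0$)
$\frac{438671}{t} + \frac{-144147 + 117989}{U{\left(538,M{\left(- (-1 + 4),-23 \right)} \right)}} = \frac{438671}{\frac{125014}{3}} + \frac{-144147 + 117989}{49 - 0} = 438671 \cdot \frac{3}{125014} - \frac{26158}{49 + 0} = \frac{1316013}{125014} - \frac{26158}{49} = - \frac{3205631575}{6125686}$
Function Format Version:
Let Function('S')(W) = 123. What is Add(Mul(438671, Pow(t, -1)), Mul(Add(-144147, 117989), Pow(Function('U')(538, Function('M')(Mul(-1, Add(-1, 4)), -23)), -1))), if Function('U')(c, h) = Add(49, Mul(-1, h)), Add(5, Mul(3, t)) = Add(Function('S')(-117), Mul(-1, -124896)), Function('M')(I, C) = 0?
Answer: Rational(-3205631575, 6125686) ≈ -523.31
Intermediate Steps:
t = Rational(125014, 3) (t = Add(Rational(-5, 3), Mul(Rational(1, 3), Add(123, Mul(-1, -124896)))) = Add(Rational(-5, 3), Mul(Rational(1, 3), Add(123, 124896))) = Add(Rational(-5, 3), Mul(Rational(1, 3), 125019)) = Add(Rational(-5, 3), 41673) = Rational(125014, 3) ≈ 41671.)
Add(Mul(438671, Pow(t, -1)), Mul(Add(-144147, 117989), Pow(Function('U')(538, Function('M')(Mul(-1, Add(-1, 4)), -23)), -1))) = Add(Mul(438671, Pow(Rational(125014, 3), -1)), Mul(Add(-144147, 117989), Pow(Add(49, Mul(-1, 0)), -1))) = Add(Mul(438671, Rational(3, 125014)), Mul(-26158, Pow(Add(49, 0), -1))) = Add(Rational(1316013, 125014), Mul(-26158, Pow(49, -1))) = Add(Rational(1316013, 125014), Mul(-26158, Rational(1, 49))) = Add(Rational(1316013, 125014), Rational(-26158, 49)) = Rational(-3205631575, 6125686)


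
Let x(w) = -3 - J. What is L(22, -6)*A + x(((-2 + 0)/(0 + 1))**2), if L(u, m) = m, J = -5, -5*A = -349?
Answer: -2084/5 ≈ -416.80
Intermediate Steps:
A = 349/5 (A = -1/5*(-349) = 349/5 ≈ 69.800)
x(w) = 2 (x(w) = -3 - 1*(-5) = -3 + 5 = 2)
L(22, -6)*A + x(((-2 + 0)/(0 + 1))**2) = -6*349/5 + 2 = -2094/5 + 2 = -2084/5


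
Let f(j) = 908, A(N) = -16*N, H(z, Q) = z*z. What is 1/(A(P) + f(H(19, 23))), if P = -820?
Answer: 1/14028 ≈ 7.1286e-5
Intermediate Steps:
H(z, Q) = z**2
1/(A(P) + f(H(19, 23))) = 1/(-16*(-820) + 908) = 1/(13120 + 908) = 1/14028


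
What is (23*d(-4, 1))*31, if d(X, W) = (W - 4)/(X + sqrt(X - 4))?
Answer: 713/2 + 713*I*sqrt(2)/4 ≈ 356.5 + 252.08*I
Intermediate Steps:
d(X, W) = (-4 + W)/(X + sqrt(-4 + X))
(23*d(-4, 1))*31 = (23*((-4 + 1)/(-4 + sqrt(-4 - 4))))*31 = (23*(-3/(-4 + sqrt(-8))))*31 = (23*(-3/(-4 + 2*I*sqrt(2))))*31 = -69/(-4 + 2*I*sqrt(2))*31 = -2139/(-4 + 2*I*sqrt(2))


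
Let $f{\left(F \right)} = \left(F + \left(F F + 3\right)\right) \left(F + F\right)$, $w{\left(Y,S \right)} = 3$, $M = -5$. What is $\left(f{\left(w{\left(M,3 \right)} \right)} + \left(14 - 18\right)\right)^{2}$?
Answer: $7396$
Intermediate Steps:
$f{\left(F \right)} = 2 F \left(3 + F + F^{2}\right)$ ($f{\left(F \right)} = \left(F + \left(F^{2} + 3\right)\right) 2 F = \left(F + \left(3 + F^{2}\right)\right) 2 F = \left(3 + F + F^{2}\right) 2 F = 2 F \left(3 + F + F^{2}\right)$)
$\left(f{\left(w{\left(M,3 \right)} \right)} + \left(14 - 18\right)\right)^{2} = \left(2 \cdot 3 \left(3 + 3 + 3^{2}\right) + \left(14 - 18\right)\right)^{2} = \left(2 \cdot 3 \left(3 + 3 + 9\right) + \left(14 - 18\right)\right)^{2} = \left(2 \cdot 3 \cdot 15 - 4\right)^{2} = \left(90 - 4\right)^{2} = 86^{2} = 7396$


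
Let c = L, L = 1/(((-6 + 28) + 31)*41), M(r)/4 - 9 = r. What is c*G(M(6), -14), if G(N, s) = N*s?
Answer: -840/2173 ≈ -0.38656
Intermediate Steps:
M(r) = 36 + 4*r
L = 1/2173 (L = (1/41)/(22 + 31) = (1/41)/53 = (1/53)*(1/41) = 1/2173 ≈ 0.00046019)
c = 1/2173 ≈ 0.00046019
c*G(M(6), -14) = ((36 + 4*6)*(-14))/2173 = ((36 + 24)*(-14))/2173 = (60*(-14))/2173 = (1/2173)*(-840) = -840/2173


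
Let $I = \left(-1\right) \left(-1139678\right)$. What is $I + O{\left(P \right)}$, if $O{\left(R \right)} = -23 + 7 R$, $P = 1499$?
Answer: $1150148$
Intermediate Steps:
$I = 1139678$
$I + O{\left(P \right)} = 1139678 + \left(-23 + 7 \cdot 1499\right) = 1139678 + \left(-23 + 10493\right) = 1139678 + 10470 = 1150148$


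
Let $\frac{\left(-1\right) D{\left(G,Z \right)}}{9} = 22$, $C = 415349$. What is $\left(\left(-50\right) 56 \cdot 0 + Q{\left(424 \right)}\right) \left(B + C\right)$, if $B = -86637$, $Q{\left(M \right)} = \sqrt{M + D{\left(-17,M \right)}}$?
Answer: $328712 \sqrt{226} \approx 4.9416 \cdot 10^{6}$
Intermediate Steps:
$D{\left(G,Z \right)} = -198$ ($D{\left(G,Z \right)} = \left(-9\right) 22 = -198$)
$Q{\left(M \right)} = \sqrt{-198 + M}$ ($Q{\left(M \right)} = \sqrt{M - 198} = \sqrt{-198 + M}$)
$\left(\left(-50\right) 56 \cdot 0 + Q{\left(424 \right)}\right) \left(B + C\right) = \left(\left(-50\right) 56 \cdot 0 + \sqrt{-198 + 424}\right) \left(-86637 + 415349\right) = \left(\left(-2800\right) 0 + \sqrt{226}\right) 328712 = \left(0 + \sqrt{226}\right) 328712 = \sqrt{226} \cdot 328712 = 328712 \sqrt{226}$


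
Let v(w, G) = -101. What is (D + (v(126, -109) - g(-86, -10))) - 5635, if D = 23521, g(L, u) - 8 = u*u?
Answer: 17677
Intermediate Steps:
g(L, u) = 8 + u**2 (g(L, u) = 8 + u*u = 8 + u**2)
(D + (v(126, -109) - g(-86, -10))) - 5635 = (23521 + (-101 - (8 + (-10)**2))) - 5635 = (23521 + (-101 - (8 + 100))) - 5635 = (23521 + (-101 - 1*108)) - 5635 = (23521 + (-101 - 108)) - 5635 = (23521 - 209) - 5635 = 23312 - 5635 = 17677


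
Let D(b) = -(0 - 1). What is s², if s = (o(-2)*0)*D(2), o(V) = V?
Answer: 0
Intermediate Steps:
D(b) = 1 (D(b) = -1*(-1) = 1)
s = 0 (s = -2*0*1 = 0*1 = 0)
s² = 0² = 0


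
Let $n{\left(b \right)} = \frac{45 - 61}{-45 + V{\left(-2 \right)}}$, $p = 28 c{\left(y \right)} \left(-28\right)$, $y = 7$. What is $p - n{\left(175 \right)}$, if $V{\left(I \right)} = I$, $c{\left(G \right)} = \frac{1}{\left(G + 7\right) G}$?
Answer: $- \frac{392}{47} \approx -8.3404$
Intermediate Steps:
$c{\left(G \right)} = \frac{1}{G \left(7 + G\right)}$ ($c{\left(G \right)} = \frac{1}{\left(7 + G\right) G} = \frac{1}{G \left(7 + G\right)}$)
$p = -8$ ($p = 28 \frac{1}{7 \left(7 + 7\right)} \left(-28\right) = 28 \frac{1}{7 \cdot 14} \left(-28\right) = 28 \cdot \frac{1}{7} \cdot \frac{1}{14} \left(-28\right) = 28 \cdot \frac{1}{98} \left(-28\right) = \frac{2}{7} \left(-28\right) = -8$)
$n{\left(b \right)} = \frac{16}{47}$ ($n{\left(b \right)} = \frac{45 - 61}{-45 - 2} = - \frac{16}{-47} = \left(-16\right) \left(- \frac{1}{47}\right) = \frac{16}{47}$)
$p - n{\left(175 \right)} = -8 - \frac{16}{47} = - \frac{392}{47}$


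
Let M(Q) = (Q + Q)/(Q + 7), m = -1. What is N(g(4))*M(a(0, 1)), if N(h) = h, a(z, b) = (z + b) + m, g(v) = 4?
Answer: 0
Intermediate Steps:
a(z, b) = -1 + b + z (a(z, b) = (z + b) - 1 = (b + z) - 1 = -1 + b + z)
M(Q) = 2*Q/(7 + Q) (M(Q) = (2*Q)/(7 + Q) = 2*Q/(7 + Q))
N(g(4))*M(a(0, 1)) = 4*(2*(-1 + 1 + 0)/(7 + (-1 + 1 + 0))) = 4*(2*0/(7 + 0)) = 4*(2*0/7) = 4*(2*0*(1/7)) = 4*0 = 0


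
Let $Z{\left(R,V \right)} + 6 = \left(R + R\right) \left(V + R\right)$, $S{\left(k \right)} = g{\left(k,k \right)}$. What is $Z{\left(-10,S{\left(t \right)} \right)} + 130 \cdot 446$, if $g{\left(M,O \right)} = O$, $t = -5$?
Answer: $58274$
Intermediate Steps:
$S{\left(k \right)} = k$
$Z{\left(R,V \right)} = -6 + 2 R \left(R + V\right)$ ($Z{\left(R,V \right)} = -6 + \left(R + R\right) \left(V + R\right) = -6 + 2 R \left(R + V\right)$)
$Z{\left(-10,S{\left(t \right)} \right)} + 130 \cdot 446 = \left(-6 + 2 \left(-10\right)^{2} + 2 \left(-10\right) \left(-5\right)\right) + 130 \cdot 446 = \left(-6 + 2 \cdot 100 + 100\right) + 57980 = \left(-6 + 200 + 100\right) + 57980 = 294 + 57980 = 58274$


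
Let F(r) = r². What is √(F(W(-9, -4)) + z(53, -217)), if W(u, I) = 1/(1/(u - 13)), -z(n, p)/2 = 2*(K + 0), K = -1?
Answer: 2*√122 ≈ 22.091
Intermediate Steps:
z(n, p) = 4 (z(n, p) = -4*(-1 + 0) = -4*(-1) = -2*(-2) = 4)
W(u, I) = -13 + u (W(u, I) = 1/(1/(-13 + u)) = -13 + u)
√(F(W(-9, -4)) + z(53, -217)) = √((-13 - 9)² + 4) = √((-22)² + 4) = √(484 + 4) = √488 = 2*√122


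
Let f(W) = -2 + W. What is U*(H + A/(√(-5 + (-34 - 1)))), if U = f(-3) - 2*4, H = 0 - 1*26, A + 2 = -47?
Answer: 338 - 637*I*√10/20 ≈ 338.0 - 100.72*I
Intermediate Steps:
A = -49 (A = -2 - 47 = -49)
H = -26 (H = 0 - 26 = -26)
U = -13 (U = (-2 - 3) - 2*4 = -5 - 8 = -13)
U*(H + A/(√(-5 + (-34 - 1)))) = -13*(-26 - 49/√(-5 + (-34 - 1))) = -13*(-26 - 49/√(-5 - 35)) = -13*(-26 - 49*(-I*√10/20)) = -13*(-26 - (-49)*I*√10/20) = -13*(-26 + 49*I*√10/20) = 338 - 637*I*√10/20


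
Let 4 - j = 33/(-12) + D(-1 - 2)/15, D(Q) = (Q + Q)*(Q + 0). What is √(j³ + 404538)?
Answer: √16188358155/200 ≈ 636.17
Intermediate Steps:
D(Q) = 2*Q² (D(Q) = (2*Q)*Q = 2*Q²)
j = 111/20 (j = 4 - (33/(-12) + (2*(-1 - 2)²)/15) = 4 - (33*(-1/12) + (2*(-3)²)*(1/15)) = 4 - (-11/4 + (2*9)*(1/15)) = 4 - (-11/4 + 18*(1/15)) = 4 - (-11/4 + 6/5) = 4 - 1*(-31/20) = 4 + 31/20 = 111/20 ≈ 5.5500)
√(j³ + 404538) = √((111/20)³ + 404538) = √(1367631/8000 + 404538) = √(3237671631/8000) = √16188358155/200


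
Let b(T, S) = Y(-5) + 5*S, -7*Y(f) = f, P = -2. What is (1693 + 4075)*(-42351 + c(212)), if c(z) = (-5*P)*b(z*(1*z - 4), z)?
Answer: -183098568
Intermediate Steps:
Y(f) = -f/7
b(T, S) = 5/7 + 5*S (b(T, S) = -⅐*(-5) + 5*S = 5/7 + 5*S)
c(z) = 50/7 + 50*z (c(z) = (-5*(-2))*(5/7 + 5*z) = 10*(5/7 + 5*z) = 50/7 + 50*z)
(1693 + 4075)*(-42351 + c(212)) = (1693 + 4075)*(-42351 + (50/7 + 50*212)) = 5768*(-42351 + (50/7 + 10600)) = 5768*(-42351 + 74250/7) = 5768*(-222207/7) = -183098568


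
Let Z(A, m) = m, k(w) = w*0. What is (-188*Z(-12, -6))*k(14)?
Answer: 0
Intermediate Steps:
k(w) = 0
(-188*Z(-12, -6))*k(14) = -188*(-6)*0 = 1128*0 = 0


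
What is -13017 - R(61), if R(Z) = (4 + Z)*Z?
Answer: -16982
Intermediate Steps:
R(Z) = Z*(4 + Z)
-13017 - R(61) = -13017 - 61*(4 + 61) = -13017 - 61*65 = -13017 - 1*3965 = -13017 - 3965 = -16982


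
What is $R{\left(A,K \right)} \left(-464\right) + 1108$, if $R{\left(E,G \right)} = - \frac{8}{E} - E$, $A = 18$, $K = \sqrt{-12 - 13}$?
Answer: $\frac{86996}{9} \approx 9666.2$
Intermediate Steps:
$K = 5 i$ ($K = \sqrt{-25} = 5 i \approx 5.0 i$)
$R{\left(E,G \right)} = - E - \frac{8}{E}$
$R{\left(A,K \right)} \left(-464\right) + 1108 = \left(\left(-1\right) 18 - \frac{8}{18}\right) \left(-464\right) + 1108 = \left(-18 - \frac{4}{9}\right) \left(-464\right) + 1108 = \left(- \frac{166}{9}\right) \left(-464\right) + 1108 = \frac{77024}{9} + 1108 = \frac{86996}{9}$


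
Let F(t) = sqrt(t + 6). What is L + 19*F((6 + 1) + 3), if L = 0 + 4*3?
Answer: 88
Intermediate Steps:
F(t) = sqrt(6 + t)
L = 12 (L = 0 + 12 = 12)
L + 19*F((6 + 1) + 3) = 12 + 19*sqrt(6 + ((6 + 1) + 3)) = 12 + 19*sqrt(6 + (7 + 3)) = 12 + 19*sqrt(6 + 10) = 12 + 19*sqrt(16) = 12 + 19*4 = 12 + 76 = 88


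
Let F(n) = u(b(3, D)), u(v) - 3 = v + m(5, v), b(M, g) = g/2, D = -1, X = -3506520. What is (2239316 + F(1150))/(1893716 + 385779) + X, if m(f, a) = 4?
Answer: -3197237027231/911798 ≈ -3.5065e+6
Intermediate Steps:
b(M, g) = g/2 (b(M, g) = g*(½) = g/2)
u(v) = 7 + v (u(v) = 3 + (v + 4) = 3 + (4 + v) = 7 + v)
F(n) = 13/2 (F(n) = 7 + (½)*(-1) = 7 - ½ = 13/2)
(2239316 + F(1150))/(1893716 + 385779) + X = (2239316 + 13/2)/(1893716 + 385779) - 3506520 = (4478645/2)/2279495 - 3506520 = (4478645/2)*(1/2279495) - 3506520 = 895729/911798 - 3506520 = -3197237027231/911798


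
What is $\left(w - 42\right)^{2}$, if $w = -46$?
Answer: $7744$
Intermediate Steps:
$\left(w - 42\right)^{2} = \left(-46 - 42\right)^{2} = \left(-88\right)^{2} = 7744$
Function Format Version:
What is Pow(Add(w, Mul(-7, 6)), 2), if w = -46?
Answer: 7744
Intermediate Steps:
Pow(Add(w, Mul(-7, 6)), 2) = Pow(Add(-46, Mul(-7, 6)), 2) = Pow(Add(-46, -42), 2) = Pow(-88, 2) = 7744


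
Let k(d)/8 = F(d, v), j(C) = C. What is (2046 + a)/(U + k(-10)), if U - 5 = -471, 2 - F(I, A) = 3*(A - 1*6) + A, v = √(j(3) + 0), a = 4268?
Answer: -161007/7547 + 50512*√3/22641 ≈ -17.470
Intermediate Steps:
v = √3 (v = √(3 + 0) = √3 ≈ 1.7320)
F(I, A) = 20 - 4*A (F(I, A) = 2 - (3*(A - 1*6) + A) = 2 - (3*(A - 6) + A) = 2 - (3*(-6 + A) + A) = 2 - ((-18 + 3*A) + A) = 2 - (-18 + 4*A) = 2 + (18 - 4*A) = 20 - 4*A)
U = -466 (U = 5 - 471 = -466)
k(d) = 160 - 32*√3 (k(d) = 8*(20 - 4*√3) = 160 - 32*√3)
(2046 + a)/(U + k(-10)) = (2046 + 4268)/(-466 + (160 - 32*√3)) = 6314/(-306 - 32*√3)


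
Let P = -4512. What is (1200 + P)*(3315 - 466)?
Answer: -9435888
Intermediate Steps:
(1200 + P)*(3315 - 466) = (1200 - 4512)*(3315 - 466) = -3312*2849 = -9435888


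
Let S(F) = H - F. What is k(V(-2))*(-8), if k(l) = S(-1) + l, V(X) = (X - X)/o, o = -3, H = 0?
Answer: -8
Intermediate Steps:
S(F) = -F (S(F) = 0 - F = -F)
V(X) = 0 (V(X) = (X - X)/(-3) = 0*(-⅓) = 0)
k(l) = 1 + l (k(l) = -1*(-1) + l = 1 + l)
k(V(-2))*(-8) = (1 + 0)*(-8) = 1*(-8) = -8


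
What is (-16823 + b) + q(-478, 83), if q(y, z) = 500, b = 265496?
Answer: 249173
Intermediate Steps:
(-16823 + b) + q(-478, 83) = (-16823 + 265496) + 500 = 248673 + 500 = 249173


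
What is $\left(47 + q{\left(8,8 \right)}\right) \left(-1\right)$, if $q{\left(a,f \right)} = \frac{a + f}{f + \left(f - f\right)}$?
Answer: $-49$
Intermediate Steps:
$q{\left(a,f \right)} = \frac{a + f}{f}$ ($q{\left(a,f \right)} = \frac{a + f}{f + 0} = \frac{a + f}{f}$)
$\left(47 + q{\left(8,8 \right)}\right) \left(-1\right) = \left(47 + \frac{8 + 8}{8}\right) \left(-1\right) = \left(47 + \frac{1}{8} \cdot 16\right) \left(-1\right) = \left(47 + 2\right) \left(-1\right) = 49 \left(-1\right) = -49$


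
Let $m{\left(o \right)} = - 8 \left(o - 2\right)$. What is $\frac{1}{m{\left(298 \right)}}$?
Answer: $- \frac{1}{2368} \approx -0.0004223$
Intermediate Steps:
$m{\left(o \right)} = 16 - 8 o$ ($m{\left(o \right)} = - 8 \left(-2 + o\right) = 16 - 8 o$)
$\frac{1}{m{\left(298 \right)}} = \frac{1}{16 - 2384} = \frac{1}{-2368} = - \frac{1}{2368}$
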